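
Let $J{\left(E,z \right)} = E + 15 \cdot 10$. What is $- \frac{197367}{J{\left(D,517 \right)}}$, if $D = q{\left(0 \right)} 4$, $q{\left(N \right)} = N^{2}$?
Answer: $- \frac{65789}{50} \approx -1315.8$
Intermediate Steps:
$D = 0$ ($D = 0^{2} \cdot 4 = 0 \cdot 4 = 0$)
$J{\left(E,z \right)} = 150 + E$ ($J{\left(E,z \right)} = E + 150 = 150 + E$)
$- \frac{197367}{J{\left(D,517 \right)}} = - \frac{197367}{150 + 0} = - \frac{197367}{150} = \left(-197367\right) \frac{1}{150} = - \frac{65789}{50}$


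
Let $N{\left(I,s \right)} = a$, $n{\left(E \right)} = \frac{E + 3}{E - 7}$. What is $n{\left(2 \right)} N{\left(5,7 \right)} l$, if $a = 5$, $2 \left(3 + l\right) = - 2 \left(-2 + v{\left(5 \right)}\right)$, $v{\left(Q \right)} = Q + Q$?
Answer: $55$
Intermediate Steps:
$v{\left(Q \right)} = 2 Q$
$n{\left(E \right)} = \frac{3 + E}{-7 + E}$ ($n{\left(E \right)} = \frac{3 + E}{E - 7} = \frac{3 + E}{-7 + E}$)
$l = -11$ ($l = -3 + \frac{\left(-2\right) \left(-2 + 2 \cdot 5\right)}{2} = -3 + \frac{\left(-2\right) \left(-2 + 10\right)}{2} = -3 + \frac{\left(-2\right) 8}{2} = -3 + \frac{1}{2} \left(-16\right) = -3 - 8 = -11$)
$N{\left(I,s \right)} = 5$
$n{\left(2 \right)} N{\left(5,7 \right)} l = \frac{3 + 2}{-7 + 2} \cdot 5 \left(-11\right) = \frac{1}{-5} \cdot 5 \cdot 5 \left(-11\right) = \left(- \frac{1}{5}\right) 5 \cdot 5 \left(-11\right) = \left(-1\right) 5 \left(-11\right) = \left(-5\right) \left(-11\right) = 55$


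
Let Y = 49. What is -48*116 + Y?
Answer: -5519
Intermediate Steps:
-48*116 + Y = -48*116 + 49 = -5568 + 49 = -5519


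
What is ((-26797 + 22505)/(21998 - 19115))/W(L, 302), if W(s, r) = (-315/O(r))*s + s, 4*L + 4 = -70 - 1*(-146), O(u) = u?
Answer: 648092/337311 ≈ 1.9213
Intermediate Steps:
L = 18 (L = -1 + (-70 - 1*(-146))/4 = -1 + (-70 + 146)/4 = -1 + (1/4)*76 = -1 + 19 = 18)
W(s, r) = s - 315*s/r (W(s, r) = (-315/r)*s + s = -315*s/r + s = s - 315*s/r)
((-26797 + 22505)/(21998 - 19115))/W(L, 302) = ((-26797 + 22505)/(21998 - 19115))/((18*(-315 + 302)/302)) = (-4292/2883)/((18*(1/302)*(-13))) = (-4292*1/2883)/(-117/151) = -4292/2883*(-151/117) = 648092/337311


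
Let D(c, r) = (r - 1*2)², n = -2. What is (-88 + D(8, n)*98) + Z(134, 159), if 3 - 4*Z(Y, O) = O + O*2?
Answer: 2723/2 ≈ 1361.5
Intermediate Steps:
Z(Y, O) = ¾ - 3*O/4 (Z(Y, O) = ¾ - (O + O*2)/4 = ¾ - (O + 2*O)/4 = ¾ - 3*O/4)
D(c, r) = (-2 + r)² (D(c, r) = (r - 2)² = (-2 + r)²)
(-88 + D(8, n)*98) + Z(134, 159) = (-88 + (-2 - 2)²*98) + (¾ - ¾*159) = (-88 + (-4)²*98) + (¾ - 477/4) = (-88 + 16*98) - 237/2 = (-88 + 1568) - 237/2 = 1480 - 237/2 = 2723/2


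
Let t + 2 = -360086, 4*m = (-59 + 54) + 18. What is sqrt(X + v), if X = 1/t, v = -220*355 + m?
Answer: I*sqrt(2531571903805330)/180044 ≈ 279.46*I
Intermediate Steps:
m = 13/4 (m = ((-59 + 54) + 18)/4 = (-5 + 18)/4 = (1/4)*13 = 13/4 ≈ 3.2500)
v = -312387/4 (v = -220*355 + 13/4 = -78100 + 13/4 = -312387/4 ≈ -78097.)
t = -360088 (t = -2 - 360086 = -360088)
X = -1/360088 (X = 1/(-360088) = -1/360088 ≈ -2.7771e-6)
sqrt(X + v) = sqrt(-1/360088 - 312387/4) = sqrt(-28121702515/360088) = I*sqrt(2531571903805330)/180044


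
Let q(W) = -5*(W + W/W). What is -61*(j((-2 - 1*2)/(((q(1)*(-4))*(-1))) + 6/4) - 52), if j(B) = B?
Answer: 15372/5 ≈ 3074.4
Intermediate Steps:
q(W) = -5 - 5*W (q(W) = -5*(W + 1) = -5*(1 + W) = -5 - 5*W)
-61*(j((-2 - 1*2)/(((q(1)*(-4))*(-1))) + 6/4) - 52) = -61*(((-2 - 1*2)/((((-5 - 5*1)*(-4))*(-1))) + 6/4) - 52) = -61*(((-2 - 2)/((((-5 - 5)*(-4))*(-1))) + 6*(1/4)) - 52) = -61*((-4/(-10*(-4)*(-1)) + 3/2) - 52) = -61*((-4/(40*(-1)) + 3/2) - 52) = -61*((-4/(-40) + 3/2) - 52) = -61*((-4*(-1/40) + 3/2) - 52) = -61*((1/10 + 3/2) - 52) = -61*(8/5 - 52) = -61*(-252/5) = 15372/5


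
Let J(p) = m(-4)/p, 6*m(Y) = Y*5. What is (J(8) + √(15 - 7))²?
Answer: 1177/144 - 5*√2/3 ≈ 5.8166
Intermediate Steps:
m(Y) = 5*Y/6 (m(Y) = (Y*5)/6 = (5*Y)/6 = 5*Y/6)
J(p) = -10/(3*p) (J(p) = ((⅚)*(-4))/p = -10/(3*p))
(J(8) + √(15 - 7))² = (-10/3/8 + √(15 - 7))² = (-10/3*⅛ + √8)² = (-5/12 + 2*√2)²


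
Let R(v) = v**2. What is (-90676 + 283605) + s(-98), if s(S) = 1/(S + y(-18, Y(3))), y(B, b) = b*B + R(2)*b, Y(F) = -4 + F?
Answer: 16206035/84 ≈ 1.9293e+5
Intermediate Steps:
y(B, b) = 4*b + B*b (y(B, b) = b*B + 2**2*b = B*b + 4*b = 4*b + B*b)
s(S) = 1/(14 + S) (s(S) = 1/(S + (-4 + 3)*(4 - 18)) = 1/(S - 1*(-14)) = 1/(S + 14) = 1/(14 + S))
(-90676 + 283605) + s(-98) = (-90676 + 283605) + 1/(14 - 98) = 192929 + 1/(-84) = 192929 - 1/84 = 16206035/84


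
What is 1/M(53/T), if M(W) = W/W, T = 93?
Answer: 1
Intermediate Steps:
M(W) = 1
1/M(53/T) = 1/1 = 1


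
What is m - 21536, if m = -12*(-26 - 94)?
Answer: -20096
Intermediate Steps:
m = 1440 (m = -12*(-120) = 1440)
m - 21536 = 1440 - 21536 = -20096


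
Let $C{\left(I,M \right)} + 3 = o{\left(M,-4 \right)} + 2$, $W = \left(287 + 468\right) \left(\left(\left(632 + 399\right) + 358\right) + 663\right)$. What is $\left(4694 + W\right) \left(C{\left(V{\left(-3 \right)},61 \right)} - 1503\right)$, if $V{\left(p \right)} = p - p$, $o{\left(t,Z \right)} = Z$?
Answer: $-2343362632$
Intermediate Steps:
$V{\left(p \right)} = 0$
$W = 1549260$ ($W = 755 \left(\left(1031 + 358\right) + 663\right) = 755 \left(1389 + 663\right) = 755 \cdot 2052 = 1549260$)
$C{\left(I,M \right)} = -5$ ($C{\left(I,M \right)} = -3 + \left(-4 + 2\right) = -3 - 2 = -5$)
$\left(4694 + W\right) \left(C{\left(V{\left(-3 \right)},61 \right)} - 1503\right) = \left(4694 + 1549260\right) \left(-5 - 1503\right) = 1553954 \left(-1508\right) = -2343362632$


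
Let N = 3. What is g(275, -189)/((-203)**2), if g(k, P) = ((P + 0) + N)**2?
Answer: 34596/41209 ≈ 0.83953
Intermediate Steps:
g(k, P) = (3 + P)**2 (g(k, P) = ((P + 0) + 3)**2 = (P + 3)**2 = (3 + P)**2)
g(275, -189)/((-203)**2) = (3 - 189)**2/((-203)**2) = (-186)**2/41209 = 34596*(1/41209) = 34596/41209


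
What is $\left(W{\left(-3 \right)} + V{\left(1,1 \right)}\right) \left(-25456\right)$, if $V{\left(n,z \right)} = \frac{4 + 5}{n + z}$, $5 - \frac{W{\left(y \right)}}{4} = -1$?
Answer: $-725496$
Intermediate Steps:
$W{\left(y \right)} = 24$ ($W{\left(y \right)} = 20 - -4 = 20 + 4 = 24$)
$V{\left(n,z \right)} = \frac{9}{n + z}$
$\left(W{\left(-3 \right)} + V{\left(1,1 \right)}\right) \left(-25456\right) = \left(24 + \frac{9}{1 + 1}\right) \left(-25456\right) = \left(24 + \frac{9}{2}\right) \left(-25456\right) = \frac{57}{2} \left(-25456\right) = -725496$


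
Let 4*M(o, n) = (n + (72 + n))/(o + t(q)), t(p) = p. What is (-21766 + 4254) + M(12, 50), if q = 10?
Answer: -385221/22 ≈ -17510.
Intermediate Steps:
M(o, n) = (72 + 2*n)/(4*(10 + o)) (M(o, n) = ((n + (72 + n))/(o + 10))/4 = ((72 + 2*n)/(10 + o))/4 = (72 + 2*n)/(4*(10 + o)))
(-21766 + 4254) + M(12, 50) = (-21766 + 4254) + (36 + 50)/(2*(10 + 12)) = -17512 + (½)*86/22 = -17512 + (½)*(1/22)*86 = -17512 + 43/22 = -385221/22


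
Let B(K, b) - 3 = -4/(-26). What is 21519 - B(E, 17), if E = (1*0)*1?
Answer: 279706/13 ≈ 21516.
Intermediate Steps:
E = 0 (E = 0*1 = 0)
B(K, b) = 41/13 (B(K, b) = 3 - 4/(-26) = 3 - 4*(-1/26) = 3 + 2/13 = 41/13)
21519 - B(E, 17) = 21519 - 1*41/13 = 21519 - 41/13 = 279706/13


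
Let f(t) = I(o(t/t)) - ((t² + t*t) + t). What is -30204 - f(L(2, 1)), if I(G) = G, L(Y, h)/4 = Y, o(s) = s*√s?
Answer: -30069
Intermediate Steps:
o(s) = s^(3/2)
L(Y, h) = 4*Y
f(t) = 1 - t - 2*t² (f(t) = (t/t)^(3/2) - ((t² + t*t) + t) = 1^(3/2) - ((t² + t²) + t) = 1 - (2*t² + t) = 1 - (t + 2*t²) = 1 + (-t - 2*t²) = 1 - t - 2*t²)
-30204 - f(L(2, 1)) = -30204 - (1 - 4*2 - 2*(4*2)²) = -30204 - (1 - 1*8 - 2*8²) = -30204 - (1 - 8 - 2*64) = -30204 - (1 - 8 - 128) = -30204 - 1*(-135) = -30204 + 135 = -30069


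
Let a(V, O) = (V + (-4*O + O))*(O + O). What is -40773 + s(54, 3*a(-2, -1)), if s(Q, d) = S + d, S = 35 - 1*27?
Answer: -40771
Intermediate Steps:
S = 8 (S = 35 - 27 = 8)
a(V, O) = 2*O*(V - 3*O) (a(V, O) = (V - 3*O)*(2*O) = 2*O*(V - 3*O))
s(Q, d) = 8 + d
-40773 + s(54, 3*a(-2, -1)) = -40773 + (8 + 3*(2*(-1)*(-2 - 3*(-1)))) = -40773 + (8 + 3*(2*(-1)*(-2 + 3))) = -40773 + (8 + 3*(2*(-1)*1)) = -40773 + (8 + 3*(-2)) = -40773 + (8 - 6) = -40773 + 2 = -40771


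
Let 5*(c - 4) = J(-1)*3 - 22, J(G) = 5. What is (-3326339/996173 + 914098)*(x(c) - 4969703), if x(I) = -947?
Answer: -4526256098129949750/996173 ≈ -4.5436e+12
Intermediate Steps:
c = 13/5 (c = 4 + (5*3 - 22)/5 = 4 + (15 - 22)/5 = 4 + (⅕)*(-7) = 4 - 7/5 = 13/5 ≈ 2.6000)
(-3326339/996173 + 914098)*(x(c) - 4969703) = (-3326339/996173 + 914098)*(-947 - 4969703) = (-3326339*1/996173 + 914098)*(-4970650) = (-3326339/996173 + 914098)*(-4970650) = (910596420615/996173)*(-4970650) = -4526256098129949750/996173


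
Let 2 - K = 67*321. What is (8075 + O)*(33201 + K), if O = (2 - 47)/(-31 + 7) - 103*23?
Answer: 66759306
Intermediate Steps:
O = -18937/8 (O = -45/(-24) - 2369 = -45*(-1/24) - 2369 = 15/8 - 2369 = -18937/8 ≈ -2367.1)
K = -21505 (K = 2 - 67*321 = 2 - 1*21507 = 2 - 21507 = -21505)
(8075 + O)*(33201 + K) = (8075 - 18937/8)*(33201 - 21505) = (45663/8)*11696 = 66759306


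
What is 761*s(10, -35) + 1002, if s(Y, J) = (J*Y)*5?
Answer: -1330748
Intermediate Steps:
s(Y, J) = 5*J*Y
761*s(10, -35) + 1002 = 761*(5*(-35)*10) + 1002 = 761*(-1750) + 1002 = -1331750 + 1002 = -1330748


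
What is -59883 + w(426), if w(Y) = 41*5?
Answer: -59678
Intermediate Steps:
w(Y) = 205
-59883 + w(426) = -59883 + 205 = -59678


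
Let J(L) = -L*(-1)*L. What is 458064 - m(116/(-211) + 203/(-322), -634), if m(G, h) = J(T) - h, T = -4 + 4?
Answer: 457430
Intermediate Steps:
T = 0
J(L) = L² (J(L) = -(-L)*L = -(-1)*L² = L²)
m(G, h) = -h (m(G, h) = 0² - h = 0 - h = -h)
458064 - m(116/(-211) + 203/(-322), -634) = 458064 - (-1)*(-634) = 458064 - 1*634 = 458064 - 634 = 457430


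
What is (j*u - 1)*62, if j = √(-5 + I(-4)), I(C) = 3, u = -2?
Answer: -62 - 124*I*√2 ≈ -62.0 - 175.36*I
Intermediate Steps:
j = I*√2 (j = √(-5 + 3) = √(-2) = I*√2 ≈ 1.4142*I)
(j*u - 1)*62 = ((I*√2)*(-2) - 1)*62 = (-2*I*√2 - 1)*62 = (-1 - 2*I*√2)*62 = -62 - 124*I*√2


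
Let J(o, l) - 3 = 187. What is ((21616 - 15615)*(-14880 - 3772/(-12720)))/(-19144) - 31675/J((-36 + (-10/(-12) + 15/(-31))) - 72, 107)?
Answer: 5202258318083/1156680480 ≈ 4497.6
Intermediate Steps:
J(o, l) = 190 (J(o, l) = 3 + 187 = 190)
((21616 - 15615)*(-14880 - 3772/(-12720)))/(-19144) - 31675/J((-36 + (-10/(-12) + 15/(-31))) - 72, 107) = ((21616 - 15615)*(-14880 - 3772/(-12720)))/(-19144) - 31675/190 = (6001*(-14880 - 3772*(-1/12720)))*(-1/19144) - 31675*1/190 = (6001*(-14880 + 943/3180))*(-1/19144) - 6335/38 = (6001*(-47317457/3180))*(-1/19144) - 6335/38 = -283952059457/3180*(-1/19144) - 6335/38 = 283952059457/60877920 - 6335/38 = 5202258318083/1156680480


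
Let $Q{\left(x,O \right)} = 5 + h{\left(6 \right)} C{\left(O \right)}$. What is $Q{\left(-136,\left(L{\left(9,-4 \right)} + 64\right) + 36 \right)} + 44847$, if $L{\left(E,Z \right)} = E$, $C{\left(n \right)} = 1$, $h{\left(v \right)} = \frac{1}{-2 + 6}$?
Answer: $\frac{179409}{4} \approx 44852.0$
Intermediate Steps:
$h{\left(v \right)} = \frac{1}{4}$
$Q{\left(x,O \right)} = \frac{21}{4}$ ($Q{\left(x,O \right)} = 5 + \frac{1}{4} \cdot 1 = 5 + \frac{1}{4} = \frac{21}{4}$)
$Q{\left(-136,\left(L{\left(9,-4 \right)} + 64\right) + 36 \right)} + 44847 = \frac{21}{4} + 44847 = \frac{179409}{4}$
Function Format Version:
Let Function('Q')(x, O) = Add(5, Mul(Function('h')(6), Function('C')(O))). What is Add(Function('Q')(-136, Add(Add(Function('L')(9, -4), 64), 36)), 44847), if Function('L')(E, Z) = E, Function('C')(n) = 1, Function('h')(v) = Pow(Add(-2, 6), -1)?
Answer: Rational(179409, 4) ≈ 44852.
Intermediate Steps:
Function('h')(v) = Rational(1, 4) (Function('h')(v) = Pow(4, -1) = Rational(1, 4))
Function('Q')(x, O) = Rational(21, 4) (Function('Q')(x, O) = Add(5, Mul(Rational(1, 4), 1)) = Add(5, Rational(1, 4)) = Rational(21, 4))
Add(Function('Q')(-136, Add(Add(Function('L')(9, -4), 64), 36)), 44847) = Add(Rational(21, 4), 44847) = Rational(179409, 4)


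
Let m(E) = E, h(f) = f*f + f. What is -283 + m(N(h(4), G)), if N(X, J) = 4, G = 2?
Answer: -279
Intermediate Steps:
h(f) = f + f² (h(f) = f² + f = f + f²)
-283 + m(N(h(4), G)) = -283 + 4 = -279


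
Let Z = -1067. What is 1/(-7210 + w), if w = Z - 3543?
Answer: -1/11820 ≈ -8.4602e-5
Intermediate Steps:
w = -4610 (w = -1067 - 3543 = -4610)
1/(-7210 + w) = 1/(-7210 - 4610) = 1/(-11820) = -1/11820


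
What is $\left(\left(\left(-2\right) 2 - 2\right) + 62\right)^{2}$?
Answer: $3136$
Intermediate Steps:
$\left(\left(\left(-2\right) 2 - 2\right) + 62\right)^{2} = \left(\left(-4 - 2\right) + 62\right)^{2} = \left(-6 + 62\right)^{2} = 56^{2} = 3136$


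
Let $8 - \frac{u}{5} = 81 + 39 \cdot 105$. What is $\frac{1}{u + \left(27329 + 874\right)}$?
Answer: $\frac{1}{7363} \approx 0.00013581$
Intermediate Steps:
$u = -20840$ ($u = 40 - 5 \left(81 + 39 \cdot 105\right) = 40 - 5 \left(81 + 4095\right) = 40 - 20880 = -20840$)
$\frac{1}{u + \left(27329 + 874\right)} = \frac{1}{-20840 + \left(27329 + 874\right)} = \frac{1}{-20840 + 28203} = \frac{1}{7363}$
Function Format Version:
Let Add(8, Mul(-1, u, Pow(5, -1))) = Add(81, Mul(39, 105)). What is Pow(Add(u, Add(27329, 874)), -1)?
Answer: Rational(1, 7363) ≈ 0.00013581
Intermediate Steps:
u = -20840 (u = Add(40, Mul(-5, Add(81, Mul(39, 105)))) = Add(40, Mul(-5, Add(81, 4095))) = Add(40, Mul(-5, 4176)) = Add(40, -20880) = -20840)
Pow(Add(u, Add(27329, 874)), -1) = Pow(Add(-20840, Add(27329, 874)), -1) = Pow(Add(-20840, 28203), -1) = Pow(7363, -1) = Rational(1, 7363)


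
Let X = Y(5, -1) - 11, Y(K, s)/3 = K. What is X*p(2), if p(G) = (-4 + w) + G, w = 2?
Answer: 0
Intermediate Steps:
Y(K, s) = 3*K
p(G) = -2 + G (p(G) = (-4 + 2) + G = -2 + G)
X = 4 (X = 3*5 - 11 = 15 - 11 = 4)
X*p(2) = 4*(-2 + 2) = 4*0 = 0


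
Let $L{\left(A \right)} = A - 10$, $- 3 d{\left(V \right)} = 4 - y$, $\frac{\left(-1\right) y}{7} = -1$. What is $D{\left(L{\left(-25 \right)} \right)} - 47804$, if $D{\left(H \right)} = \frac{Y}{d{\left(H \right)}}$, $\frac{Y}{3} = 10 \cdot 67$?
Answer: $-45794$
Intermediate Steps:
$y = 7$ ($y = \left(-7\right) \left(-1\right) = 7$)
$d{\left(V \right)} = 1$ ($d{\left(V \right)} = - \frac{4 - 7}{3} = \left(- \frac{1}{3}\right) \left(-3\right) = 1$)
$L{\left(A \right)} = -10 + A$ ($L{\left(A \right)} = A - 10 = -10 + A$)
$Y = 2010$ ($Y = 3 \cdot 10 \cdot 67 = 3 \cdot 670 = 2010$)
$D{\left(H \right)} = 2010$ ($D{\left(H \right)} = \frac{2010}{1} = 2010 \cdot 1 = 2010$)
$D{\left(L{\left(-25 \right)} \right)} - 47804 = 2010 - 47804 = -45794$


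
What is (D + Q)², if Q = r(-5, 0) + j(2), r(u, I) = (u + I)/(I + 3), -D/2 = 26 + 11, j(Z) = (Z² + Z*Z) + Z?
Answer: 38809/9 ≈ 4312.1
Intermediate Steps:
j(Z) = Z + 2*Z² (j(Z) = (Z² + Z²) + Z = 2*Z² + Z = Z + 2*Z²)
D = -74 (D = -2*(26 + 11) = -2*37 = -74)
r(u, I) = (I + u)/(3 + I)
Q = 25/3 (Q = (0 - 5)/(3 + 0) + 2*(1 + 2*2) = -5/3 + 2*(1 + 4) = (⅓)*(-5) + 2*5 = -5/3 + 10 = 25/3 ≈ 8.3333)
(D + Q)² = (-74 + 25/3)² = (-197/3)² = 38809/9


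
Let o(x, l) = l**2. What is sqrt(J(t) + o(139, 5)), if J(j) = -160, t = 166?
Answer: 3*I*sqrt(15) ≈ 11.619*I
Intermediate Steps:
sqrt(J(t) + o(139, 5)) = sqrt(-160 + 5**2) = sqrt(-160 + 25) = sqrt(-135) = 3*I*sqrt(15)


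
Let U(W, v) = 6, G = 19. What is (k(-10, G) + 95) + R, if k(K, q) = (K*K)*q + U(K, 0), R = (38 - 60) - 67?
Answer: 1912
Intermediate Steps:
R = -89 (R = -22 - 67 = -89)
k(K, q) = 6 + q*K² (k(K, q) = (K*K)*q + 6 = K²*q + 6 = q*K² + 6 = 6 + q*K²)
(k(-10, G) + 95) + R = ((6 + 19*(-10)²) + 95) - 89 = ((6 + 19*100) + 95) - 89 = ((6 + 1900) + 95) - 89 = (1906 + 95) - 89 = 2001 - 89 = 1912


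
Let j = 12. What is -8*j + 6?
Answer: -90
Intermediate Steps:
-8*j + 6 = -8*12 + 6 = -96 + 6 = -90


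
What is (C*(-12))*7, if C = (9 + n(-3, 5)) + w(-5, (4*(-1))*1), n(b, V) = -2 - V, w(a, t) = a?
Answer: 252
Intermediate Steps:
C = -3 (C = (9 + (-2 - 1*5)) - 5 = (9 + (-2 - 5)) - 5 = (9 - 7) - 5 = 2 - 5 = -3)
(C*(-12))*7 = -3*(-12)*7 = 36*7 = 252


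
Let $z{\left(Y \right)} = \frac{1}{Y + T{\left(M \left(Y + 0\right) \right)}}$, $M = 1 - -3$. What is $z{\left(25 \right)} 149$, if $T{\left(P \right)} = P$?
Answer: $\frac{149}{125} \approx 1.192$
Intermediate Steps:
$M = 4$ ($M = 1 + 3 = 4$)
$z{\left(Y \right)} = \frac{1}{5 Y}$ ($z{\left(Y \right)} = \frac{1}{Y + 4 \left(Y + 0\right)} = \frac{1}{Y + 4 Y} = \frac{1}{5 Y}$)
$z{\left(25 \right)} 149 = \frac{1}{5 \cdot 25} \cdot 149 = \frac{1}{5} \cdot \frac{1}{25} \cdot 149 = \frac{1}{125} \cdot 149 = \frac{149}{125}$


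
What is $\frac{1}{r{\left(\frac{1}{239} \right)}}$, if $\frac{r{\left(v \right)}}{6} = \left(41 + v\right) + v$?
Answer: $\frac{239}{58806} \approx 0.0040642$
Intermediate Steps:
$r{\left(v \right)} = 246 + 12 v$ ($r{\left(v \right)} = 6 \left(\left(41 + v\right) + v\right) = 6 \left(41 + 2 v\right) = 246 + 12 v$)
$\frac{1}{r{\left(\frac{1}{239} \right)}} = \frac{1}{246 + \frac{12}{239}} = \frac{1}{\frac{58806}{239}} = \frac{239}{58806}$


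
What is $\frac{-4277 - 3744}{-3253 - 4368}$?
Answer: $\frac{8021}{7621} \approx 1.0525$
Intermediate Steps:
$\frac{-4277 - 3744}{-3253 - 4368} = - \frac{8021}{-7621} = \left(-8021\right) \left(- \frac{1}{7621}\right) = \frac{8021}{7621}$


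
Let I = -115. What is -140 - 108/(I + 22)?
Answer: -4304/31 ≈ -138.84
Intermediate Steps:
-140 - 108/(I + 22) = -140 - 108/(-115 + 22) = -140 - 108/(-93) = -140 - 1/93*(-108) = -140 + 36/31 = -4304/31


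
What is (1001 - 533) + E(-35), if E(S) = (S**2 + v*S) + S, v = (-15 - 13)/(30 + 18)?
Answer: 20141/12 ≈ 1678.4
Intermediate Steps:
v = -7/12 (v = -28/48 = -28*1/48 = -7/12 ≈ -0.58333)
E(S) = S**2 + 5*S/12 (E(S) = (S**2 - 7*S/12) + S = S**2 + 5*S/12)
(1001 - 533) + E(-35) = (1001 - 533) + (1/12)*(-35)*(5 + 12*(-35)) = 468 + (1/12)*(-35)*(5 - 420) = 468 + (1/12)*(-35)*(-415) = 468 + 14525/12 = 20141/12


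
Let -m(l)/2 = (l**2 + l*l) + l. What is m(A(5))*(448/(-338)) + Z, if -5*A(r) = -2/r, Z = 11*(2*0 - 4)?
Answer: -4621516/105625 ≈ -43.754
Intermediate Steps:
Z = -44 (Z = 11*(0 - 4) = 11*(-4) = -44)
A(r) = 2/(5*r) (A(r) = -(-2)/(5*r) = 2/(5*r))
m(l) = -4*l**2 - 2*l (m(l) = -2*((l**2 + l*l) + l) = -2*((l**2 + l**2) + l) = -2*(2*l**2 + l) = -2*(l + 2*l**2) = -4*l**2 - 2*l)
m(A(5))*(448/(-338)) + Z = (-2*(2/5)/5*(1 + 2*((2/5)/5)))*(448/(-338)) - 44 = (-2*(2/5)*(1/5)*(1 + 2*((2/5)*(1/5))))*(448*(-1/338)) - 44 = -2*2/25*(1 + 2*(2/25))*(-224/169) - 44 = -2*2/25*(1 + 4/25)*(-224/169) - 44 = -2*2/25*29/25*(-224/169) - 44 = -116/625*(-224/169) - 44 = 25984/105625 - 44 = -4621516/105625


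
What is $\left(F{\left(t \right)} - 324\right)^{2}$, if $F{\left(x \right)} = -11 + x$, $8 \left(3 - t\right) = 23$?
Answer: $\frac{7177041}{64} \approx 1.1214 \cdot 10^{5}$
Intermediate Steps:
$t = \frac{1}{8}$ ($t = 3 - \frac{23}{8} = \frac{1}{8} \approx 0.125$)
$\left(F{\left(t \right)} - 324\right)^{2} = \left(\left(-11 + \frac{1}{8}\right) - 324\right)^{2} = \left(- \frac{87}{8} - 324\right)^{2} = \left(- \frac{2679}{8}\right)^{2} = \frac{7177041}{64}$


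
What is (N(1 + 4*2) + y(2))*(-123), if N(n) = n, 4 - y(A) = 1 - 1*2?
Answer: -1722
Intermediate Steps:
y(A) = 5 (y(A) = 4 - (1 - 1*2) = 4 - (1 - 2) = 4 - 1*(-1) = 4 + 1 = 5)
(N(1 + 4*2) + y(2))*(-123) = ((1 + 4*2) + 5)*(-123) = ((1 + 8) + 5)*(-123) = (9 + 5)*(-123) = 14*(-123) = -1722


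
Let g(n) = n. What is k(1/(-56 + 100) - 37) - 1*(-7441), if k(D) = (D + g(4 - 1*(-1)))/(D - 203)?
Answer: 78570926/10559 ≈ 7441.1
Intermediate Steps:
k(D) = (5 + D)/(-203 + D) (k(D) = (D + (4 - 1*(-1)))/(D - 203) = (D + (4 + 1))/(-203 + D) = (D + 5)/(-203 + D) = (5 + D)/(-203 + D))
k(1/(-56 + 100) - 37) - 1*(-7441) = (5 + (1/(-56 + 100) - 37))/(-203 + (1/(-56 + 100) - 37)) - 1*(-7441) = (5 + (1/44 - 37))/(-203 + (1/44 - 37)) + 7441 = (5 - 1627/44)/(-203 - 1627/44) + 7441 = -1407/44/(-10559/44) + 7441 = -44/10559*(-1407/44) + 7441 = 1407/10559 + 7441 = 78570926/10559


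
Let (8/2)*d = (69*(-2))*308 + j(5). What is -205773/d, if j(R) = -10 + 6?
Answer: 205773/10627 ≈ 19.363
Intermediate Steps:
j(R) = -4
d = -10627 (d = ((69*(-2))*308 - 4)/4 = (-138*308 - 4)/4 = (-42504 - 4)/4 = (¼)*(-42508) = -10627)
-205773/d = -205773/(-10627) = -205773*(-1/10627) = 205773/10627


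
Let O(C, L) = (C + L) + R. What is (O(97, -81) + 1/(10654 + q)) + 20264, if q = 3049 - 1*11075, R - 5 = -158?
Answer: 52893757/2628 ≈ 20127.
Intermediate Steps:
R = -153 (R = 5 - 158 = -153)
q = -8026 (q = 3049 - 11075 = -8026)
O(C, L) = -153 + C + L (O(C, L) = (C + L) - 153 = -153 + C + L)
(O(97, -81) + 1/(10654 + q)) + 20264 = ((-153 + 97 - 81) + 1/(10654 - 8026)) + 20264 = (-137 + 1/2628) + 20264 = -360035/2628 + 20264 = 52893757/2628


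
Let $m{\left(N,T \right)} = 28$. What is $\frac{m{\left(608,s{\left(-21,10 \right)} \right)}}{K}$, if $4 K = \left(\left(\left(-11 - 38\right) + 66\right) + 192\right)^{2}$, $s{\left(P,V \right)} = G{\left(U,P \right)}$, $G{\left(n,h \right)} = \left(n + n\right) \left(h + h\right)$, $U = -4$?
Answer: $\frac{112}{43681} \approx 0.002564$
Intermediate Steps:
$G{\left(n,h \right)} = 4 h n$ ($G{\left(n,h \right)} = 2 n 2 h = 4 h n$)
$s{\left(P,V \right)} = - 16 P$ ($s{\left(P,V \right)} = 4 P \left(-4\right) = - 16 P$)
$K = \frac{43681}{4}$ ($K = \frac{\left(\left(\left(-11 - 38\right) + 66\right) + 192\right)^{2}}{4} = \frac{\left(\left(-49 + 66\right) + 192\right)^{2}}{4} = \frac{\left(17 + 192\right)^{2}}{4} = \frac{209^{2}}{4} = \frac{1}{4} \cdot 43681 = \frac{43681}{4} \approx 10920.0$)
$\frac{m{\left(608,s{\left(-21,10 \right)} \right)}}{K} = \frac{28}{\frac{43681}{4}} = 28 \cdot \frac{4}{43681} = \frac{112}{43681}$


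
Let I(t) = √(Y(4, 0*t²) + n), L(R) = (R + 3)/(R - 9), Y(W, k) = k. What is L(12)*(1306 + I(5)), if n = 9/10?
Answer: 6530 + 3*√10/2 ≈ 6534.7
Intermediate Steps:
L(R) = (3 + R)/(-9 + R)
n = 9/10 (n = 9*(⅒) = 9/10 ≈ 0.90000)
I(t) = 3*√10/10 (I(t) = √(0*t² + 9/10) = √(0 + 9/10) = √(9/10) = 3*√10/10)
L(12)*(1306 + I(5)) = ((3 + 12)/(-9 + 12))*(1306 + 3*√10/10) = (15/3)*(1306 + 3*√10/10) = ((⅓)*15)*(1306 + 3*√10/10) = 5*(1306 + 3*√10/10) = 6530 + 3*√10/2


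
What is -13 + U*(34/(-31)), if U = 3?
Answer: -505/31 ≈ -16.290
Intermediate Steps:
-13 + U*(34/(-31)) = -13 + 3*(34/(-31)) = -13 + 3*(34*(-1/31)) = -13 + 3*(-34/31) = -13 - 102/31 = -505/31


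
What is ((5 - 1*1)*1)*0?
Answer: 0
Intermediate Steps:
((5 - 1*1)*1)*0 = ((5 - 1)*1)*0 = (4*1)*0 = 4*0 = 0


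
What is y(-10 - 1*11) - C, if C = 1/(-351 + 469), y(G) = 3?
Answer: 353/118 ≈ 2.9915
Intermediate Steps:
C = 1/118 ≈ 0.0084746
y(-10 - 1*11) - C = 3 - 1*1/118 = 3 - 1/118 = 353/118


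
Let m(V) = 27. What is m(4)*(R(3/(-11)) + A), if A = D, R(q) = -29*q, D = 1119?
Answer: 334692/11 ≈ 30427.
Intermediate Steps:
A = 1119
m(4)*(R(3/(-11)) + A) = 27*(-87/(-11) + 1119) = 27*(-87*(-1)/11 + 1119) = 27*(-29*(-3/11) + 1119) = 27*(87/11 + 1119) = 27*(12396/11) = 334692/11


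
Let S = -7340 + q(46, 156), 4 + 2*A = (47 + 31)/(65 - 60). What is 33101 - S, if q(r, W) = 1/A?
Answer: 1172784/29 ≈ 40441.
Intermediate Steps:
A = 29/5 (A = -2 + ((47 + 31)/(65 - 60))/2 = -2 + (78/5)/2 = -2 + (78*(⅕))/2 = -2 + (½)*(78/5) = -2 + 39/5 = 29/5 ≈ 5.8000)
q(r, W) = 5/29 (q(r, W) = 1/(29/5) = 5/29)
S = -212855/29 (S = -7340 + 5/29 = -212855/29 ≈ -7339.8)
33101 - S = 33101 - 1*(-212855/29) = 33101 + 212855/29 = 1172784/29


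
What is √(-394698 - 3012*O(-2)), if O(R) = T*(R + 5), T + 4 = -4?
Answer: I*√322410 ≈ 567.81*I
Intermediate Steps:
T = -8 (T = -4 - 4 = -8)
O(R) = -40 - 8*R (O(R) = -8*(R + 5) = -8*(5 + R) = -40 - 8*R)
√(-394698 - 3012*O(-2)) = √(-394698 - 3012*(-40 - 8*(-2))) = √(-394698 - 3012*(-40 + 16)) = √(-394698 - 3012*(-24)) = √(-394698 + 72288) = √(-322410) = I*√322410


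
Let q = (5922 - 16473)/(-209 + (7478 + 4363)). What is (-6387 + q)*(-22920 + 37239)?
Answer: -1063960909065/11632 ≈ -9.1468e+7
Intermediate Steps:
q = -10551/11632 (q = -10551/(-209 + 11841) = -10551/11632 ≈ -0.90707)
(-6387 + q)*(-22920 + 37239) = (-6387 - 10551/11632)*(-22920 + 37239) = -74304135/11632*14319 = -1063960909065/11632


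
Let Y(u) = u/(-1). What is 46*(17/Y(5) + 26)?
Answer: 5198/5 ≈ 1039.6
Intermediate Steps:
Y(u) = -u (Y(u) = u*(-1) = -u)
46*(17/Y(5) + 26) = 46*(17/((-1*5)) + 26) = 46*(17/(-5) + 26) = 46*(17*(-⅕) + 26) = 46*(-17/5 + 26) = 46*(113/5) = 5198/5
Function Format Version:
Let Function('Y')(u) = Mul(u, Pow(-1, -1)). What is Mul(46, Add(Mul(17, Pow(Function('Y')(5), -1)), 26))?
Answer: Rational(5198, 5) ≈ 1039.6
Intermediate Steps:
Function('Y')(u) = Mul(-1, u) (Function('Y')(u) = Mul(u, -1) = Mul(-1, u))
Mul(46, Add(Mul(17, Pow(Function('Y')(5), -1)), 26)) = Mul(46, Add(Mul(17, Pow(Mul(-1, 5), -1)), 26)) = Mul(46, Add(Mul(17, Pow(-5, -1)), 26)) = Mul(46, Add(Mul(17, Rational(-1, 5)), 26)) = Mul(46, Add(Rational(-17, 5), 26)) = Mul(46, Rational(113, 5)) = Rational(5198, 5)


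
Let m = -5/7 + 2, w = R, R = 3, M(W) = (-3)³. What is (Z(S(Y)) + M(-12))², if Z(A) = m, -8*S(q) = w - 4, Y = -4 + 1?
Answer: 32400/49 ≈ 661.22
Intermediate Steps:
M(W) = -27
w = 3
Y = -3
S(q) = ⅛ (S(q) = -(3 - 4)/8 = -⅛*(-1) = ⅛)
m = 9/7 (m = -5*⅐ + 2 = -5/7 + 2 = 9/7 ≈ 1.2857)
Z(A) = 9/7
(Z(S(Y)) + M(-12))² = (9/7 - 27)² = (-180/7)² = 32400/49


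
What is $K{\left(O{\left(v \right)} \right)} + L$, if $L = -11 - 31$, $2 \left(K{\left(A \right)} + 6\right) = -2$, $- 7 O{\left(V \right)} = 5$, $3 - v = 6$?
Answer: $-49$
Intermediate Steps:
$v = -3$ ($v = 3 - 6 = -3$)
$O{\left(V \right)} = - \frac{5}{7}$ ($O{\left(V \right)} = \left(- \frac{1}{7}\right) 5 = - \frac{5}{7}$)
$K{\left(A \right)} = -7$ ($K{\left(A \right)} = -6 + \frac{1}{2} \left(-2\right) = -6 - 1 = -7$)
$L = -42$
$K{\left(O{\left(v \right)} \right)} + L = -7 - 42 = -49$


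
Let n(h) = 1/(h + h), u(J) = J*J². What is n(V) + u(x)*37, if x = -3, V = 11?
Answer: -21977/22 ≈ -998.95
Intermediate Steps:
u(J) = J³
n(h) = 1/(2*h)
n(V) + u(x)*37 = (½)/11 + (-3)³*37 = (½)*(1/11) - 27*37 = 1/22 - 999 = -21977/22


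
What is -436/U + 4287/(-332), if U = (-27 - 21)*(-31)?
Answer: -203869/15438 ≈ -13.206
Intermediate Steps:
U = 1488 (U = -48*(-31) = 1488)
-436/U + 4287/(-332) = -436/1488 + 4287/(-332) = -436*1/1488 + 4287*(-1/332) = -109/372 - 4287/332 = -203869/15438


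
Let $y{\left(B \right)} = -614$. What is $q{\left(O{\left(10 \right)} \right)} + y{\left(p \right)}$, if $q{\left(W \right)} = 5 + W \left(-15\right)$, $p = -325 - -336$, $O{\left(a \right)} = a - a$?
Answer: $-609$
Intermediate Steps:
$O{\left(a \right)} = 0$
$p = 11$ ($p = -325 + 336 = 11$)
$q{\left(W \right)} = 5 - 15 W$
$q{\left(O{\left(10 \right)} \right)} + y{\left(p \right)} = \left(5 - 0\right) - 614 = \left(5 + 0\right) - 614 = 5 - 614 = -609$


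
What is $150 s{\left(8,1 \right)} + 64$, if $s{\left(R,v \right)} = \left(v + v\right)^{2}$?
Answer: $664$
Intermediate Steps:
$s{\left(R,v \right)} = 4 v^{2}$ ($s{\left(R,v \right)} = \left(2 v\right)^{2} = 4 v^{2}$)
$150 s{\left(8,1 \right)} + 64 = 150 \cdot 4 \cdot 1^{2} + 64 = 150 \cdot 4 \cdot 1 + 64 = 150 \cdot 4 + 64 = 600 + 64 = 664$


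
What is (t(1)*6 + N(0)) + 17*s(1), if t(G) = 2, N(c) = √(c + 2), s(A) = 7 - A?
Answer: 114 + √2 ≈ 115.41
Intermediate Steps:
N(c) = √(2 + c)
(t(1)*6 + N(0)) + 17*s(1) = (2*6 + √(2 + 0)) + 17*(7 - 1*1) = (12 + √2) + 17*(7 - 1) = (12 + √2) + 17*6 = (12 + √2) + 102 = 114 + √2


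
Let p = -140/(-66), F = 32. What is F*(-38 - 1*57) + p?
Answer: -100250/33 ≈ -3037.9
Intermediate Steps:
p = 70/33 (p = -140*(-1/66) = 70/33 ≈ 2.1212)
F*(-38 - 1*57) + p = 32*(-38 - 1*57) + 70/33 = 32*(-38 - 57) + 70/33 = 32*(-95) + 70/33 = -3040 + 70/33 = -100250/33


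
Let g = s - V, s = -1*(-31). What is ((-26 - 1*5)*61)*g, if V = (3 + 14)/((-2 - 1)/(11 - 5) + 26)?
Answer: -172081/3 ≈ -57360.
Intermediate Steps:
s = 31
V = ⅔ (V = 17/(-3/6 + 26) = 17/(-3*⅙ + 26) = 17/(-½ + 26) = 17/(51/2) = 17*(2/51) = ⅔ ≈ 0.66667)
g = 91/3 (g = 31 - 1*⅔ = 31 - ⅔ = 91/3 ≈ 30.333)
((-26 - 1*5)*61)*g = ((-26 - 1*5)*61)*(91/3) = ((-26 - 5)*61)*(91/3) = -31*61*(91/3) = -1891*91/3 = -172081/3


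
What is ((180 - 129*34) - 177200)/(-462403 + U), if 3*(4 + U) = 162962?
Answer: 544218/1224259 ≈ 0.44453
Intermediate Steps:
U = 162950/3 (U = -4 + (1/3)*162962 = -4 + 162962/3 = 162950/3 ≈ 54317.)
((180 - 129*34) - 177200)/(-462403 + U) = ((180 - 129*34) - 177200)/(-462403 + 162950/3) = ((180 - 4386) - 177200)/(-1224259/3) = (-4206 - 177200)*(-3/1224259) = -181406*(-3/1224259) = 544218/1224259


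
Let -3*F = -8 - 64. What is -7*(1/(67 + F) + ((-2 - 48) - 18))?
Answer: 6187/13 ≈ 475.92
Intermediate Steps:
F = 24 (F = -(-8 - 64)/3 = -1/3*(-72) = 24)
-7*(1/(67 + F) + ((-2 - 48) - 18)) = -7*(1/(67 + 24) + ((-2 - 48) - 18)) = -7*(1/91 + (-50 - 18)) = -7*(1/91 - 68) = -7*(-6187/91) = 6187/13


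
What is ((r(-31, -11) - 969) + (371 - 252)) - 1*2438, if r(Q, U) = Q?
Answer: -3319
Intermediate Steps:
((r(-31, -11) - 969) + (371 - 252)) - 1*2438 = ((-31 - 969) + (371 - 252)) - 1*2438 = (-1000 + 119) - 2438 = -881 - 2438 = -3319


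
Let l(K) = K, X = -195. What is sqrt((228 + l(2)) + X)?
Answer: sqrt(35) ≈ 5.9161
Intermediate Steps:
sqrt((228 + l(2)) + X) = sqrt((228 + 2) - 195) = sqrt(230 - 195) = sqrt(35)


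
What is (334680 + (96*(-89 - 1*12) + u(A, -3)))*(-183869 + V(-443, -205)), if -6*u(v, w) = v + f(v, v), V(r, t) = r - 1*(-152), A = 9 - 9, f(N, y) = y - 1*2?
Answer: -179547344480/3 ≈ -5.9849e+10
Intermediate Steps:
f(N, y) = -2 + y (f(N, y) = y - 2 = -2 + y)
A = 0
V(r, t) = 152 + r (V(r, t) = r + 152 = 152 + r)
u(v, w) = 1/3 - v/3 (u(v, w) = -(v + (-2 + v))/6 = -(-2 + 2*v)/6 = 1/3 - v/3)
(334680 + (96*(-89 - 1*12) + u(A, -3)))*(-183869 + V(-443, -205)) = (334680 + (96*(-89 - 1*12) + (1/3 - 1/3*0)))*(-183869 + (152 - 443)) = (334680 + (96*(-89 - 12) + (1/3 + 0)))*(-183869 - 291) = (334680 + (96*(-101) + 1/3))*(-184160) = (334680 + (-9696 + 1/3))*(-184160) = (334680 - 29087/3)*(-184160) = (974953/3)*(-184160) = -179547344480/3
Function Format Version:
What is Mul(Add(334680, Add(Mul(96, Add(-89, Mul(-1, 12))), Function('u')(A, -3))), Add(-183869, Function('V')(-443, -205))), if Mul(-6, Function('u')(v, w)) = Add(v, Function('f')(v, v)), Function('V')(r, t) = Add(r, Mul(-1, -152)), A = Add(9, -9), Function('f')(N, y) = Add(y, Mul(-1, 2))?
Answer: Rational(-179547344480, 3) ≈ -5.9849e+10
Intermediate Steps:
Function('f')(N, y) = Add(-2, y) (Function('f')(N, y) = Add(y, -2) = Add(-2, y))
A = 0
Function('V')(r, t) = Add(152, r) (Function('V')(r, t) = Add(r, 152) = Add(152, r))
Function('u')(v, w) = Add(Rational(1, 3), Mul(Rational(-1, 3), v)) (Function('u')(v, w) = Mul(Rational(-1, 6), Add(v, Add(-2, v))) = Mul(Rational(-1, 6), Add(-2, Mul(2, v))) = Add(Rational(1, 3), Mul(Rational(-1, 3), v)))
Mul(Add(334680, Add(Mul(96, Add(-89, Mul(-1, 12))), Function('u')(A, -3))), Add(-183869, Function('V')(-443, -205))) = Mul(Add(334680, Add(Mul(96, Add(-89, Mul(-1, 12))), Add(Rational(1, 3), Mul(Rational(-1, 3), 0)))), Add(-183869, Add(152, -443))) = Mul(Add(334680, Add(Mul(96, Add(-89, -12)), Add(Rational(1, 3), 0))), Add(-183869, -291)) = Mul(Add(334680, Add(Mul(96, -101), Rational(1, 3))), -184160) = Mul(Add(334680, Add(-9696, Rational(1, 3))), -184160) = Mul(Add(334680, Rational(-29087, 3)), -184160) = Mul(Rational(974953, 3), -184160) = Rational(-179547344480, 3)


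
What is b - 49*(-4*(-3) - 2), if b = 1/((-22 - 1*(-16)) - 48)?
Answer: -26461/54 ≈ -490.02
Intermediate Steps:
b = -1/54 (b = 1/((-22 + 16) - 48) = 1/(-6 - 48) = 1/(-54) = -1/54 ≈ -0.018519)
b - 49*(-4*(-3) - 2) = -1/54 - 49*(-4*(-3) - 2) = -1/54 - 49*(12 - 2) = -1/54 - 49*10 = -1/54 - 490 = -26461/54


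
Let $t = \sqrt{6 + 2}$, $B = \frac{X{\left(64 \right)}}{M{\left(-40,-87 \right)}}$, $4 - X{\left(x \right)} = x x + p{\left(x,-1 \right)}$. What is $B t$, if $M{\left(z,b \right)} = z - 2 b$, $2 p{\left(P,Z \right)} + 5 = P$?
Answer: $- \frac{8243 \sqrt{2}}{134} \approx -86.995$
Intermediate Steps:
$p{\left(P,Z \right)} = - \frac{5}{2} + \frac{P}{2}$
$X{\left(x \right)} = \frac{13}{2} - x^{2} - \frac{x}{2}$ ($X{\left(x \right)} = 4 - \left(x x + \left(- \frac{5}{2} + \frac{x}{2}\right)\right) = 4 - \left(x^{2} + \left(- \frac{5}{2} + \frac{x}{2}\right)\right) = 4 - \left(- \frac{5}{2} + x^{2} + \frac{x}{2}\right) = \frac{13}{2} - x^{2} - \frac{x}{2}$)
$B = - \frac{8243}{268}$ ($B = \frac{\frac{13}{2} - 64^{2} - 32}{-40 - -174} = \frac{\frac{13}{2} - 4096 - 32}{-40 + 174} = \frac{\frac{13}{2} - 4096 - 32}{134} = \left(- \frac{8243}{2}\right) \frac{1}{134} = - \frac{8243}{268} \approx -30.757$)
$t = 2 \sqrt{2}$ ($t = \sqrt{8} = 2 \sqrt{2} \approx 2.8284$)
$B t = - \frac{8243 \cdot 2 \sqrt{2}}{268} = - \frac{8243 \sqrt{2}}{134}$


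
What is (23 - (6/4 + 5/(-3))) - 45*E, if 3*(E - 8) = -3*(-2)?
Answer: -2561/6 ≈ -426.83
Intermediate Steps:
E = 10 (E = 8 + (-3*(-2))/3 = 8 + (1/3)*6 = 8 + 2 = 10)
(23 - (6/4 + 5/(-3))) - 45*E = (23 - (6/4 + 5/(-3))) - 45*10 = (23 - (6*(1/4) + 5*(-1/3))) - 450 = (23 - (3/2 - 5/3)) - 450 = (23 - 1*(-1/6)) - 450 = (23 + 1/6) - 450 = 139/6 - 450 = -2561/6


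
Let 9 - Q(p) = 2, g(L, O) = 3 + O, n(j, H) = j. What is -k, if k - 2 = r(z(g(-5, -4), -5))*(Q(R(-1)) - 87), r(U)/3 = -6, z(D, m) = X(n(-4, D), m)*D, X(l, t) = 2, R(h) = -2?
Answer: -1442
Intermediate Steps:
z(D, m) = 2*D
Q(p) = 7 (Q(p) = 9 - 1*2 = 9 - 2 = 7)
r(U) = -18 (r(U) = 3*(-6) = -18)
k = 1442 (k = 2 - 18*(7 - 87) = 2 - 18*(-80) = 2 + 1440 = 1442)
-k = -1*1442 = -1442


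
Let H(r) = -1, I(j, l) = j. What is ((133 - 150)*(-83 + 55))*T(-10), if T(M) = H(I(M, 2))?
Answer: -476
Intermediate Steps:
T(M) = -1
((133 - 150)*(-83 + 55))*T(-10) = ((133 - 150)*(-83 + 55))*(-1) = -17*(-28)*(-1) = 476*(-1) = -476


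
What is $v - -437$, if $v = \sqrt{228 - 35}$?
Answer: $437 + \sqrt{193} \approx 450.89$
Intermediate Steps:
$v = \sqrt{193} \approx 13.892$
$v - -437 = \sqrt{193} - -437 = \sqrt{193} + 437 = 437 + \sqrt{193}$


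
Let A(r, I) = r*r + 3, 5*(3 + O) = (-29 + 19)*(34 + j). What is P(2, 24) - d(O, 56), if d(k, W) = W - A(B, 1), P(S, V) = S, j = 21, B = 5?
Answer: -26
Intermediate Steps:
O = -113 (O = -3 + ((-29 + 19)*(34 + 21))/5 = -3 + (-10*55)/5 = -3 + (⅕)*(-550) = -3 - 110 = -113)
A(r, I) = 3 + r² (A(r, I) = r² + 3 = 3 + r²)
d(k, W) = -28 + W (d(k, W) = W - (3 + 5²) = W - (3 + 25) = W - 1*28 = W - 28 = -28 + W)
P(2, 24) - d(O, 56) = 2 - (-28 + 56) = 2 - 1*28 = 2 - 28 = -26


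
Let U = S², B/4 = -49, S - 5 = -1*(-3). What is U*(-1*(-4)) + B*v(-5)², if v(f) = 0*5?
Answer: 256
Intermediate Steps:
S = 8 (S = 5 - 1*(-3) = 5 + 3 = 8)
B = -196 (B = 4*(-49) = -196)
v(f) = 0
U = 64 (U = 8² = 64)
U*(-1*(-4)) + B*v(-5)² = 64*(-1*(-4)) - 196*0² = 64*4 - 196*0 = 256 + 0 = 256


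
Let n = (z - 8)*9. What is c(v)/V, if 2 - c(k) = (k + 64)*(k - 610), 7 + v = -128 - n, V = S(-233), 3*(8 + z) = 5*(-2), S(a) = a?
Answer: -58815/233 ≈ -252.42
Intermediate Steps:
z = -34/3 (z = -8 + (5*(-2))/3 = -8 + (⅓)*(-10) = -8 - 10/3 = -34/3 ≈ -11.333)
n = -174 (n = (-34/3 - 8)*9 = -58/3*9 = -174)
V = -233
v = 39 (v = -7 + (-128 - 1*(-174)) = -7 + (-128 + 174) = -7 + 46 = 39)
c(k) = 2 - (-610 + k)*(64 + k) (c(k) = 2 - (k + 64)*(k - 610) = 2 - (64 + k)*(-610 + k) = 2 - (-610 + k)*(64 + k))
c(v)/V = (39042 - 1*39² + 546*39)/(-233) = (39042 - 1*1521 + 21294)*(-1/233) = (39042 - 1521 + 21294)*(-1/233) = 58815*(-1/233) = -58815/233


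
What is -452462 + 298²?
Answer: -363658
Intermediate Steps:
-452462 + 298² = -452462 + 88804 = -363658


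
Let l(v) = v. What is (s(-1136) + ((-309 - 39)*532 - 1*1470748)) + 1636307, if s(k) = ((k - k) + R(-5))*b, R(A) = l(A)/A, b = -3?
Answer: -19580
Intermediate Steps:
R(A) = 1 (R(A) = A/A = 1)
s(k) = -3 (s(k) = ((k - k) + 1)*(-3) = (0 + 1)*(-3) = 1*(-3) = -3)
(s(-1136) + ((-309 - 39)*532 - 1*1470748)) + 1636307 = (-3 + ((-309 - 39)*532 - 1*1470748)) + 1636307 = (-3 + (-348*532 - 1470748)) + 1636307 = (-3 + (-185136 - 1470748)) + 1636307 = (-3 - 1655884) + 1636307 = -1655887 + 1636307 = -19580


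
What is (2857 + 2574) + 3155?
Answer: 8586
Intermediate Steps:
(2857 + 2574) + 3155 = 5431 + 3155 = 8586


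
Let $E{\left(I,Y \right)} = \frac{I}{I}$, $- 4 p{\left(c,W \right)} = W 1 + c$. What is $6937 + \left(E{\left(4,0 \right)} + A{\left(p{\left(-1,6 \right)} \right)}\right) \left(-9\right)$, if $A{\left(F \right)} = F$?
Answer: $\frac{27757}{4} \approx 6939.3$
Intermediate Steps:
$p{\left(c,W \right)} = - \frac{W}{4} - \frac{c}{4}$ ($p{\left(c,W \right)} = - \frac{W 1 + c}{4} = - \frac{W + c}{4} = - \frac{W}{4} - \frac{c}{4}$)
$E{\left(I,Y \right)} = 1$
$6937 + \left(E{\left(4,0 \right)} + A{\left(p{\left(-1,6 \right)} \right)}\right) \left(-9\right) = 6937 + \left(1 - \frac{5}{4}\right) \left(-9\right) = 6937 - - \frac{9}{4} = 6937 + \frac{9}{4} = \frac{27757}{4}$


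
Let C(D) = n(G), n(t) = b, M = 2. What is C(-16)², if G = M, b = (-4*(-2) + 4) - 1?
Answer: 121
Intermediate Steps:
b = 11 (b = (8 + 4) - 1 = 12 - 1 = 11)
G = 2
n(t) = 11
C(D) = 11
C(-16)² = 11² = 121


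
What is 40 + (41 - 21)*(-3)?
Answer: -20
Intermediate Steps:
40 + (41 - 21)*(-3) = 40 + 20*(-3) = 40 - 60 = -20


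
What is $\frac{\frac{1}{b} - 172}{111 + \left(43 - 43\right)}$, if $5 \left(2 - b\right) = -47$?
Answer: $- \frac{9799}{6327} \approx -1.5488$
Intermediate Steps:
$b = \frac{57}{5}$ ($b = 2 - - \frac{47}{5} = 2 + \frac{47}{5} = \frac{57}{5} \approx 11.4$)
$\frac{\frac{1}{b} - 172}{111 + \left(43 - 43\right)} = \frac{\frac{1}{\frac{57}{5}} - 172}{111 + \left(43 - 43\right)} = \frac{\frac{5}{57} - 172}{111 + 0} = - \frac{9799}{57 \cdot 111} = \left(- \frac{9799}{57}\right) \frac{1}{111} = - \frac{9799}{6327}$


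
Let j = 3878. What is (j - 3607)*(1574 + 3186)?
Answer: 1289960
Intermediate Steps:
(j - 3607)*(1574 + 3186) = (3878 - 3607)*(1574 + 3186) = 271*4760 = 1289960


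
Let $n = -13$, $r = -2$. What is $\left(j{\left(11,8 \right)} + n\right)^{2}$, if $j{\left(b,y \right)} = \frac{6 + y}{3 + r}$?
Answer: $1$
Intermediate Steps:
$j{\left(b,y \right)} = 6 + y$ ($j{\left(b,y \right)} = \frac{6 + y}{3 - 2} = \frac{6 + y}{1} = \left(6 + y\right) 1 = 6 + y$)
$\left(j{\left(11,8 \right)} + n\right)^{2} = \left(\left(6 + 8\right) - 13\right)^{2} = \left(14 - 13\right)^{2} = 1^{2} = 1$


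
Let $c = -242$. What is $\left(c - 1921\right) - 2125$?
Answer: $-4288$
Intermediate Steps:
$\left(c - 1921\right) - 2125 = \left(-242 - 1921\right) - 2125 = -2163 - 2125 = -4288$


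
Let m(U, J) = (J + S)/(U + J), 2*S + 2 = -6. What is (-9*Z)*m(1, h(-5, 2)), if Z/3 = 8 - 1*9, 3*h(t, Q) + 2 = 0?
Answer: -378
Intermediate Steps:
S = -4 (S = -1 + (1/2)*(-6) = -1 - 3 = -4)
h(t, Q) = -2/3 (h(t, Q) = -2/3 + (1/3)*0 = -2/3 + 0 = -2/3)
Z = -3 (Z = 3*(8 - 1*9) = 3*(8 - 9) = 3*(-1) = -3)
m(U, J) = (-4 + J)/(J + U) (m(U, J) = (J - 4)/(U + J) = (-4 + J)/(J + U))
(-9*Z)*m(1, h(-5, 2)) = (-9*(-3))*((-4 - 2/3)/(-2/3 + 1)) = 27*(-14/3/(1/3)) = 27*(3*(-14/3)) = 27*(-14) = -378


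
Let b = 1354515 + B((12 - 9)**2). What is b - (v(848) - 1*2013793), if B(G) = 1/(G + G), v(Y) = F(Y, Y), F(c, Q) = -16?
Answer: 60629833/18 ≈ 3.3683e+6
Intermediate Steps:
v(Y) = -16
B(G) = 1/(2*G)
b = 24381271/18 (b = 1354515 + 1/(2*((12 - 9)**2)) = 1354515 + 1/(2*(3**2)) = 1354515 + (1/2)/9 = 1354515 + (1/2)*(1/9) = 1354515 + 1/18 = 24381271/18 ≈ 1.3545e+6)
b - (v(848) - 1*2013793) = 24381271/18 - (-16 - 1*2013793) = 24381271/18 - (-16 - 2013793) = 24381271/18 - 1*(-2013809) = 24381271/18 + 2013809 = 60629833/18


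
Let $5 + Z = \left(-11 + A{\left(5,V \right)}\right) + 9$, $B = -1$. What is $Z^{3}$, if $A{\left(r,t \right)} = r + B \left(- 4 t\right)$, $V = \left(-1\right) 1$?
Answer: $-216$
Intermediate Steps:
$V = -1$
$A{\left(r,t \right)} = r + 4 t$ ($A{\left(r,t \right)} = r - - 4 t = r + 4 t$)
$Z = -6$ ($Z = -5 + \left(\left(-11 + \left(5 + 4 \left(-1\right)\right)\right) + 9\right) = -5 + \left(\left(-11 + \left(5 - 4\right)\right) + 9\right) = -5 + \left(\left(-11 + 1\right) + 9\right) = -5 + \left(-10 + 9\right) = -5 - 1 = -6$)
$Z^{3} = \left(-6\right)^{3} = -216$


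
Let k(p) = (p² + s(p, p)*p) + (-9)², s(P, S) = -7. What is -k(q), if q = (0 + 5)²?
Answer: -531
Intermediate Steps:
q = 25 (q = 5² = 25)
k(p) = 81 + p² - 7*p (k(p) = (p² - 7*p) + (-9)² = (p² - 7*p) + 81 = 81 + p² - 7*p)
-k(q) = -(81 + 25² - 7*25) = -(81 + 625 - 175) = -1*531 = -531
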